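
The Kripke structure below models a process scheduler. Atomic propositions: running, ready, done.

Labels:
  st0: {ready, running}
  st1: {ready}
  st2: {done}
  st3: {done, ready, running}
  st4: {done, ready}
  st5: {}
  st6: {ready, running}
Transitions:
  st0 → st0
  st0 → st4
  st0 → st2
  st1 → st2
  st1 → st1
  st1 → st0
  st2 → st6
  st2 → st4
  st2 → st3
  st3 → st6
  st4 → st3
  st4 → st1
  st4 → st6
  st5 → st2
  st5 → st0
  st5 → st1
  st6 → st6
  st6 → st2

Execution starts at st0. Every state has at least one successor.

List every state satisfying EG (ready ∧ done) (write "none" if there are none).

States satisfying ready ∧ done: {st3, st4}.
States satisfying EG (ready ∧ done): ∅.

none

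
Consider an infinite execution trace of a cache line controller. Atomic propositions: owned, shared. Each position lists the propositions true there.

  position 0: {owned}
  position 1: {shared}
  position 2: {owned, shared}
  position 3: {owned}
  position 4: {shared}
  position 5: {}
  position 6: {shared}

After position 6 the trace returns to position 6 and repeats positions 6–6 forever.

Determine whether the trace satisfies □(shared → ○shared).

shared → ○shared must hold at every position from 0 onward. It fails at position 2, so □(shared → ○shared) is false.
Positions where shared holds: 1, 2, 4, 6.
Check ○shared at each: 1→ok, 2→fails, 4→fails, 6→ok.

Does not hold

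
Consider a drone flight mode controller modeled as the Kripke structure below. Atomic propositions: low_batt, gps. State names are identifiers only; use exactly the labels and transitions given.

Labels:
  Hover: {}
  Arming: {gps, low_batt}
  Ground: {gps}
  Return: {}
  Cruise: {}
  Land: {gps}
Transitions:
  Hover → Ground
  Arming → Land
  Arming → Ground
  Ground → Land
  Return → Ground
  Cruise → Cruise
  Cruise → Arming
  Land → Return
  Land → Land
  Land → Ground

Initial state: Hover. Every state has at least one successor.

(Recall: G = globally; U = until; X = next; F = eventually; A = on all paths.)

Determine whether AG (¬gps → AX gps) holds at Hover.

Satisfied

States satisfying ¬gps → AX gps: {Hover, Arming, Ground, Return, Land}.
States satisfying AG (¬gps → AX gps): {Hover, Arming, Ground, Return, Land}.
Every state reachable from Hover satisfies ¬gps → AX gps.
Hover ∈ Sat(AG (¬gps → AX gps)).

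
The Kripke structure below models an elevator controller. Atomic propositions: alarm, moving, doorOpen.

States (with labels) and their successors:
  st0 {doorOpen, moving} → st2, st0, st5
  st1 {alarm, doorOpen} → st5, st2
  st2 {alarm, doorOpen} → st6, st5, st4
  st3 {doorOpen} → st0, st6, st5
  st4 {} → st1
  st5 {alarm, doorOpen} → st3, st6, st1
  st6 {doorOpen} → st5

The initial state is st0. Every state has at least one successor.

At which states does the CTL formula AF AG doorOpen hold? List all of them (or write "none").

States satisfying AG doorOpen: ∅.
States satisfying AF AG doorOpen: ∅.

none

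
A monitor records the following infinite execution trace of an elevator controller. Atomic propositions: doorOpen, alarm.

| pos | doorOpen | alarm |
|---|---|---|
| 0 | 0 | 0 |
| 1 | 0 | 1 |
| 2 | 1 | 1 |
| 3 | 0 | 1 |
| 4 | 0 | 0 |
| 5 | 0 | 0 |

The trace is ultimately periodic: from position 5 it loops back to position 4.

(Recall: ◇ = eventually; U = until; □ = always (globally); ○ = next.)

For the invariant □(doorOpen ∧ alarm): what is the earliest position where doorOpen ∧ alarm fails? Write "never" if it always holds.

At position 0 the labels are {}, so doorOpen ∧ alarm is false there. This is the first violation.

0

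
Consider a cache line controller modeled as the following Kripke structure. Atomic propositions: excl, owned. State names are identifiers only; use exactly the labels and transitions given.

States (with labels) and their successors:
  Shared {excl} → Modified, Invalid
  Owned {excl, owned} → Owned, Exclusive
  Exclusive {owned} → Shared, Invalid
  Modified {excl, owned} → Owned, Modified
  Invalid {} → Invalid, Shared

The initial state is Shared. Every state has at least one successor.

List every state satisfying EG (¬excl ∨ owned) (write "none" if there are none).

{Owned, Exclusive, Modified, Invalid}

States satisfying ¬excl ∨ owned: {Owned, Exclusive, Modified, Invalid}.
States satisfying EG (¬excl ∨ owned): {Owned, Exclusive, Modified, Invalid}.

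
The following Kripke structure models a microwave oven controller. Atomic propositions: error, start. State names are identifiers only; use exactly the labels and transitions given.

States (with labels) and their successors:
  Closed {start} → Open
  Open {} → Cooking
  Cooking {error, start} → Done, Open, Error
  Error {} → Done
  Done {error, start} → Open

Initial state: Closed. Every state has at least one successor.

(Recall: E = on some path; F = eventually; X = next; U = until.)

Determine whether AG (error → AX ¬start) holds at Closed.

States satisfying error → AX ¬start: {Closed, Open, Error, Done}.
States satisfying AG (error → AX ¬start): ∅.
Cooking is reachable from Closed and violates error → AX ¬start, so AG fails at Closed.
Closed ∉ Sat(AG (error → AX ¬start)).

Does not hold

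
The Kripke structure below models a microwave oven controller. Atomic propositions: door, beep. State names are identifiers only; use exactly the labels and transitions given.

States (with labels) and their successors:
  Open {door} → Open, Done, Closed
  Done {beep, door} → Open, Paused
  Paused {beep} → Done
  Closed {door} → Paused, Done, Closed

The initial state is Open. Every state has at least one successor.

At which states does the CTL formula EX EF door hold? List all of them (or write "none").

{Open, Done, Paused, Closed}

States satisfying EF door: {Open, Done, Paused, Closed}.
States satisfying EX EF door: {Open, Done, Paused, Closed}.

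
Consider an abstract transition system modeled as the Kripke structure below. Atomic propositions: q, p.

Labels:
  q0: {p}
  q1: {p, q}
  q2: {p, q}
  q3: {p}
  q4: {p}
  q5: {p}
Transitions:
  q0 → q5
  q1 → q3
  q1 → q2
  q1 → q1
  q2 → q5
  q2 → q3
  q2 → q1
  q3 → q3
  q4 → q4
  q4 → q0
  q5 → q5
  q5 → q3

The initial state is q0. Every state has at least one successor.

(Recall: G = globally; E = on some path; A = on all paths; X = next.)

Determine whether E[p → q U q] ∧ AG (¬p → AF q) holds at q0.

States satisfying p → q: {q1, q2}.
States satisfying q: {q1, q2}.
States satisfying E[p → q U q]: {q1, q2}.
States satisfying ¬p → AF q: {q0, q1, q2, q3, q4, q5}.
States satisfying AG (¬p → AF q): {q0, q1, q2, q3, q4, q5}.
States satisfying E[p → q U q] ∧ AG (¬p → AF q): {q1, q2}.
q0 ∉ Sat(E[p → q U q] ∧ AG (¬p → AF q)).

No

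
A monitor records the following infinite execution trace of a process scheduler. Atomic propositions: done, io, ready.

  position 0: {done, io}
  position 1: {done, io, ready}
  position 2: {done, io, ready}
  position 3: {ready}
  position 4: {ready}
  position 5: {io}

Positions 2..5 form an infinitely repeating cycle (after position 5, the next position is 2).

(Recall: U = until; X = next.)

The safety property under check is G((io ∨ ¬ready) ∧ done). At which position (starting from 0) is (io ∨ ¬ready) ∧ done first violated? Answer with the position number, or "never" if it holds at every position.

Check (io ∨ ¬ready) ∧ done at each position in order: 0 ✓, 1 ✓, 2 ✓.
At position 3 the labels are {ready}, so (io ∨ ¬ready) ∧ done is false there. This is the first violation.

3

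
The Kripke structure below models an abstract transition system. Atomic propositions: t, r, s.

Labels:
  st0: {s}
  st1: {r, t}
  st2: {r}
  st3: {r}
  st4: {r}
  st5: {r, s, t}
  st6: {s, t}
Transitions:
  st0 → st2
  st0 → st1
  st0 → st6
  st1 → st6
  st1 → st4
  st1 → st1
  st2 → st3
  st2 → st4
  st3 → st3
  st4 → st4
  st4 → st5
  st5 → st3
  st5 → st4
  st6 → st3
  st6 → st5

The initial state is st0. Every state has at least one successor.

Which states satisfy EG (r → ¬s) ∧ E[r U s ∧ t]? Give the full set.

{st1, st2, st4, st6}

States satisfying r → ¬s: {st0, st1, st2, st3, st4, st6}.
States satisfying EG (r → ¬s): {st0, st1, st2, st3, st4, st6}.
States satisfying r: {st1, st2, st3, st4, st5}.
States satisfying s ∧ t: {st5, st6}.
States satisfying E[r U s ∧ t]: {st1, st2, st4, st5, st6}.
States satisfying EG (r → ¬s) ∧ E[r U s ∧ t]: {st1, st2, st4, st6}.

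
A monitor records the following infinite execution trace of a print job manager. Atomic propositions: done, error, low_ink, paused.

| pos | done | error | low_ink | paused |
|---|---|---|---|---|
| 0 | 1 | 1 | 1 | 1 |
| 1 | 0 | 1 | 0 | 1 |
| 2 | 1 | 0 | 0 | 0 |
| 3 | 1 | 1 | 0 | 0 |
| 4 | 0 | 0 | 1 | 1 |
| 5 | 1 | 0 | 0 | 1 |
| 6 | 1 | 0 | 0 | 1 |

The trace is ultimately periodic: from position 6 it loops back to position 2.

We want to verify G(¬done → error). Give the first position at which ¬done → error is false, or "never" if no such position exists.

Check ¬done → error at each position in order: 0 ✓, 1 ✓, 2 ✓, 3 ✓.
At position 4 the labels are {low_ink, paused}, so ¬done → error is false there. This is the first violation.

4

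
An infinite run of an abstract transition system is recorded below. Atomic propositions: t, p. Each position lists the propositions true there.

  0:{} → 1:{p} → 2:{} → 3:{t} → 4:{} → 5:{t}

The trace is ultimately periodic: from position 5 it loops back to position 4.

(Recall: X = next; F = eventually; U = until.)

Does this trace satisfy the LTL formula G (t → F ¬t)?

Holds

t → F ¬t holds at every position 0..5, and those are all positions ever visited, so G (t → F ¬t) holds.
Positions where t holds: 3, 5.
Check F ¬t at each: 3→ok, 5→ok.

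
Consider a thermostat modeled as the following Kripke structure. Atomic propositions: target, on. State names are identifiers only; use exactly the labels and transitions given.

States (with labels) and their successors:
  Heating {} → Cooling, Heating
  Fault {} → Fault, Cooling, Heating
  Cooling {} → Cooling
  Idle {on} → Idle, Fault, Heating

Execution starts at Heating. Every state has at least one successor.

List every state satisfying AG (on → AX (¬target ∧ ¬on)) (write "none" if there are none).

States satisfying on → AX (¬target ∧ ¬on): {Heating, Fault, Cooling}.
States satisfying AG (on → AX (¬target ∧ ¬on)): {Heating, Fault, Cooling}.

{Heating, Fault, Cooling}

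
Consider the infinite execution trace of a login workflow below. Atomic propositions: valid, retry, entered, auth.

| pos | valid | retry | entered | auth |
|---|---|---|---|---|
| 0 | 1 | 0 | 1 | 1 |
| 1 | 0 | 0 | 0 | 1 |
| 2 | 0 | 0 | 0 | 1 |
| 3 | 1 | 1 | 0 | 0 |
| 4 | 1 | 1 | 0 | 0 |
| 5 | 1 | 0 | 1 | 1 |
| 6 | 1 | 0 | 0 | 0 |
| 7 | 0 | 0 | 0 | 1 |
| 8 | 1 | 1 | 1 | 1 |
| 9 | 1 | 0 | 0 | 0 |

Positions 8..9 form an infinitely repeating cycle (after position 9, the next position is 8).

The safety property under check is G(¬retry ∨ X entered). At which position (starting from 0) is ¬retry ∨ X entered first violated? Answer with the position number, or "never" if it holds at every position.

Check ¬retry ∨ X entered at each position in order: 0 ✓, 1 ✓, 2 ✓.
At position 3 the labels are {retry, valid} and the next position 4 has {retry, valid}, so ¬retry ∨ X entered is false there. This is the first violation.

3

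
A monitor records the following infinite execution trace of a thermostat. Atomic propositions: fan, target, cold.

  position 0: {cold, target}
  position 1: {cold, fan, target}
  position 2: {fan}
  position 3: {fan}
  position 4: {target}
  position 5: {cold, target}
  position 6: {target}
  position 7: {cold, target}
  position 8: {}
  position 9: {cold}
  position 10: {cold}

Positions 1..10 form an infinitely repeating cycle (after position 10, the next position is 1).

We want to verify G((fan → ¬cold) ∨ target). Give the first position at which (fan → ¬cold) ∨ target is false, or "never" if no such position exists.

(fan → ¬cold) ∨ target holds at every position 0..10, and those are all the positions the trace ever visits, so the invariant G((fan → ¬cold) ∨ target) is never violated.

never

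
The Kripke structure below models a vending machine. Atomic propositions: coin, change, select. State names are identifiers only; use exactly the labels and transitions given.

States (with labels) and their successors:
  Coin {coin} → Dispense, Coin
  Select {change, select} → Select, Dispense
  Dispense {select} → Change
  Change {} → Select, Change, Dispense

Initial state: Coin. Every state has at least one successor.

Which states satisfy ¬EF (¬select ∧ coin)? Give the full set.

States satisfying ¬select ∧ coin: {Coin}.
States satisfying EF (¬select ∧ coin): {Coin}.
States satisfying ¬EF (¬select ∧ coin): {Select, Dispense, Change}.

{Select, Dispense, Change}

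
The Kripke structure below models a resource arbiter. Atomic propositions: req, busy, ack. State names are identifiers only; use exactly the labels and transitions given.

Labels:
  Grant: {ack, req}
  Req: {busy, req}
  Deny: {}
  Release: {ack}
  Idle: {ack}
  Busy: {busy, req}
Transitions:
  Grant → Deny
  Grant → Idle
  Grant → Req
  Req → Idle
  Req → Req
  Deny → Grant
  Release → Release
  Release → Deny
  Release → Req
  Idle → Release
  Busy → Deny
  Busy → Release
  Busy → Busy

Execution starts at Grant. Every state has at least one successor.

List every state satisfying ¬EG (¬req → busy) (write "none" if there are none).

States satisfying ¬req → busy: {Grant, Req, Busy}.
States satisfying EG (¬req → busy): {Grant, Req, Busy}.
States satisfying ¬EG (¬req → busy): {Deny, Release, Idle}.

{Deny, Release, Idle}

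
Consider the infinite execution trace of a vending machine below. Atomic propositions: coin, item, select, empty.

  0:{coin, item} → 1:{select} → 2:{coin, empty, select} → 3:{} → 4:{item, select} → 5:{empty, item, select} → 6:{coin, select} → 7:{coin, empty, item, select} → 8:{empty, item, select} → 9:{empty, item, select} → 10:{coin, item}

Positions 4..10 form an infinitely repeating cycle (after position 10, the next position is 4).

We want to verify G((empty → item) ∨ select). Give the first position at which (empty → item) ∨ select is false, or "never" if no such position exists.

never

(empty → item) ∨ select holds at every position 0..10, and those are all the positions the trace ever visits, so the invariant G((empty → item) ∨ select) is never violated.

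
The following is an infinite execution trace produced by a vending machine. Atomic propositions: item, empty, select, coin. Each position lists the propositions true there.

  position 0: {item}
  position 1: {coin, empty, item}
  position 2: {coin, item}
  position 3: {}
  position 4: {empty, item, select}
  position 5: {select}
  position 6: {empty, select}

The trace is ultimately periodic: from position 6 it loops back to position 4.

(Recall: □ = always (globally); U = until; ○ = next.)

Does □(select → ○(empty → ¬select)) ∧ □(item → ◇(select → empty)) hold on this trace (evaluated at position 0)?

No

select → ○(empty → ¬select) must hold at every position from 0 onward. It fails at position 5, so □(select → ○(empty → ¬select)) is false.
Positions where select holds: 4, 5, 6.
Check ○(empty → ¬select) at each: 4→ok, 5→fails, 6→fails.
item → ◇(select → empty) holds at every position 0..6, and those are all positions ever visited, so □(item → ◇(select → empty)) holds.
Positions where item holds: 0, 1, 2, 4.
Check ◇(select → empty) at each: 0→ok, 1→ok, 2→ok, 4→ok.
At position 0: □(select → ○(empty → ¬select)) is false; □(item → ◇(select → empty)) is true; so □(select → ○(empty → ¬select)) ∧ □(item → ◇(select → empty)) is false.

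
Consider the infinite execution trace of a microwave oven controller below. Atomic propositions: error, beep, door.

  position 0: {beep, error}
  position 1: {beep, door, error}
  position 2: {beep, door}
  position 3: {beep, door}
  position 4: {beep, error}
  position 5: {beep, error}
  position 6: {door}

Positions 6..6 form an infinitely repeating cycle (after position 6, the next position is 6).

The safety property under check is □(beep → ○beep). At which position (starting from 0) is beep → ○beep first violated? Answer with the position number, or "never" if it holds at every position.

Check beep → ○beep at each position in order: 0 ✓, 1 ✓, 2 ✓, 3 ✓, 4 ✓.
At position 5 the labels are {beep, error} and the next position 6 has {door}, so beep → ○beep is false there. This is the first violation.

5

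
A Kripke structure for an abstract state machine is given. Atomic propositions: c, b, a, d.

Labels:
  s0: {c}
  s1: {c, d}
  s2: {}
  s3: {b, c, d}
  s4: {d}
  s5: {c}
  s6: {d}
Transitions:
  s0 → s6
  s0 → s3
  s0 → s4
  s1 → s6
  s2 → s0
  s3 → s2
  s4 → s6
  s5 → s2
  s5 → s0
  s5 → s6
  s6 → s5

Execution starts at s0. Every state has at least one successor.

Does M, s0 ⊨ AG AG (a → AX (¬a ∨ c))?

Holds

States satisfying AG (a → AX (¬a ∨ c)): {s0, s1, s2, s3, s4, s5, s6}.
States satisfying AG AG (a → AX (¬a ∨ c)): {s0, s1, s2, s3, s4, s5, s6}.
Every state reachable from s0 satisfies AG (a → AX (¬a ∨ c)).
s0 ∈ Sat(AG AG (a → AX (¬a ∨ c))).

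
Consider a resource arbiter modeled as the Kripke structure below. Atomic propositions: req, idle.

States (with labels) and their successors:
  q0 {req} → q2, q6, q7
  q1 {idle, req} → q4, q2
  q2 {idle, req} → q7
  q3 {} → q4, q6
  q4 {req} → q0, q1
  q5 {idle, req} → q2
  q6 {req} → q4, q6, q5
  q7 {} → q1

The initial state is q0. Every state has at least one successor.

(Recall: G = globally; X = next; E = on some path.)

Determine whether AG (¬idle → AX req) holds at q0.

Violated

States satisfying ¬idle → AX req: {q1, q2, q3, q4, q5, q6, q7}.
States satisfying AG (¬idle → AX req): ∅.
q0 is reachable from q0 and violates ¬idle → AX req, so AG fails at q0.
q0 ∉ Sat(AG (¬idle → AX req)).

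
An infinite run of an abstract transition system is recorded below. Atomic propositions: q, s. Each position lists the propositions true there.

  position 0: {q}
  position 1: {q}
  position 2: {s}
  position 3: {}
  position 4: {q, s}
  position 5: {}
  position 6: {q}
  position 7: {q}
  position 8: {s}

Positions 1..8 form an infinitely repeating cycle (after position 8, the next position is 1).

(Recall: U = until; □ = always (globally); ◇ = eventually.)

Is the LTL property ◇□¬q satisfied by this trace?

□¬q is false at every position 0..8, so it never becomes true and ◇□¬q fails.

Violated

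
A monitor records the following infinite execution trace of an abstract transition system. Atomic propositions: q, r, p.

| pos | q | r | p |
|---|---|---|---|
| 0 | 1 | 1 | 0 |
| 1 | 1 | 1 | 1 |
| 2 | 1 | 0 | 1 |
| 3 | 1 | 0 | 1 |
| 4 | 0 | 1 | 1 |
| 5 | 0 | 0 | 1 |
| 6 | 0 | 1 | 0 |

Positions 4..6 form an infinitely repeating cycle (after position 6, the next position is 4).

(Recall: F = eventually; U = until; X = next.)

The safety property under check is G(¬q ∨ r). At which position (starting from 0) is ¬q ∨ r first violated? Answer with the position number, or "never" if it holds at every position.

2

Check ¬q ∨ r at each position in order: 0 ✓, 1 ✓.
At position 2 the labels are {p, q}, so ¬q ∨ r is false there. This is the first violation.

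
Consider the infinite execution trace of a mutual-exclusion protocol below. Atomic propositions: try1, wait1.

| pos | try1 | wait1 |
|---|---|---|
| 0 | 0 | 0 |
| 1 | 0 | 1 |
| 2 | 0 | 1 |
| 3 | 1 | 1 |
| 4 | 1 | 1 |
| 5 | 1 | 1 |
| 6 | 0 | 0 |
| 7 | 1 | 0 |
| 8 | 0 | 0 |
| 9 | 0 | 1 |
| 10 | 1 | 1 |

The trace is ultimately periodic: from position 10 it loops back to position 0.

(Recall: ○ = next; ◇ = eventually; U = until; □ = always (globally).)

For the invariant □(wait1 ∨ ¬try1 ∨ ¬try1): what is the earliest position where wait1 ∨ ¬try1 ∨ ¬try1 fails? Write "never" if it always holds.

Check wait1 ∨ ¬try1 ∨ ¬try1 at each position in order: 0 ✓, 1 ✓, 2 ✓, 3 ✓, 4 ✓, 5 ✓, 6 ✓.
At position 7 the labels are {try1}, so wait1 ∨ ¬try1 ∨ ¬try1 is false there. This is the first violation.

7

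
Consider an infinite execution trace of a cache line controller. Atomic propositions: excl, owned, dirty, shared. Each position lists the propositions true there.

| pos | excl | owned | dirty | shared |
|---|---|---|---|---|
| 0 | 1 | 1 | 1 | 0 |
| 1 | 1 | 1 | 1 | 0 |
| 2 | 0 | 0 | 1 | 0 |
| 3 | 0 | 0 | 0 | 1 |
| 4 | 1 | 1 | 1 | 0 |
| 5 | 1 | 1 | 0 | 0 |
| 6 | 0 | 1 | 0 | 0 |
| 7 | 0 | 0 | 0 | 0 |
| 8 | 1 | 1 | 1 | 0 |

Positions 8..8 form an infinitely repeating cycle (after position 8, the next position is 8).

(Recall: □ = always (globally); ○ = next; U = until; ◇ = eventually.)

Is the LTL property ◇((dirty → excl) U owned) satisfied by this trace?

(dirty → excl) U owned holds at position 0, which is reachable from 0, so ◇((dirty → excl) U owned) holds.

Yes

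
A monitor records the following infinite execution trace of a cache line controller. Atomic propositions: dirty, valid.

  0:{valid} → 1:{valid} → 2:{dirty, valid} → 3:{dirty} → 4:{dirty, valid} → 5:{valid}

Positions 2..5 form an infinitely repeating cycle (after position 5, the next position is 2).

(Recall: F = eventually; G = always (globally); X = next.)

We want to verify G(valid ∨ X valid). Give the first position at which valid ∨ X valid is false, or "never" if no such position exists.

valid ∨ X valid holds at every position 0..5, and those are all the positions the trace ever visits, so the invariant G(valid ∨ X valid) is never violated.

never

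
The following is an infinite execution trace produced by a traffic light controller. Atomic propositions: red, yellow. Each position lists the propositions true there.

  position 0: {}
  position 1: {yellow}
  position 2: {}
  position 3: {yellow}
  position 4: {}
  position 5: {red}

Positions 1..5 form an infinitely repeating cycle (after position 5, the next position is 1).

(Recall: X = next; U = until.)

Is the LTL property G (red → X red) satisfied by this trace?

red → X red must hold at every position from 0 onward. It fails at position 5, so G (red → X red) is false.
Positions where red holds: 5.
Check X red at each: 5→fails.

Violated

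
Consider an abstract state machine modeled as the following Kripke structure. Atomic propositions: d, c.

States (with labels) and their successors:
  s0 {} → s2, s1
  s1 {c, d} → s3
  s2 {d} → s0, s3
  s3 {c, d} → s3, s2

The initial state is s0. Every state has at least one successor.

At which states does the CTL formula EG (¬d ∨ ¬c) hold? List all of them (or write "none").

{s0, s2}

States satisfying ¬d ∨ ¬c: {s0, s2}.
States satisfying EG (¬d ∨ ¬c): {s0, s2}.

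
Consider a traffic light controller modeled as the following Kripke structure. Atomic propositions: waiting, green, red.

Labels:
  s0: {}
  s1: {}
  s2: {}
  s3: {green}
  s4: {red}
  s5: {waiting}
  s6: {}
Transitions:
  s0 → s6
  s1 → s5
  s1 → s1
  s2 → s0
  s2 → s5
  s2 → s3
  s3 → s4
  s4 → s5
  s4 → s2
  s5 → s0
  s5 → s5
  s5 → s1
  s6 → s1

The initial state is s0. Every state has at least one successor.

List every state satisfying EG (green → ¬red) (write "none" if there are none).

{s0, s1, s2, s3, s4, s5, s6}

States satisfying green → ¬red: {s0, s1, s2, s3, s4, s5, s6}.
States satisfying EG (green → ¬red): {s0, s1, s2, s3, s4, s5, s6}.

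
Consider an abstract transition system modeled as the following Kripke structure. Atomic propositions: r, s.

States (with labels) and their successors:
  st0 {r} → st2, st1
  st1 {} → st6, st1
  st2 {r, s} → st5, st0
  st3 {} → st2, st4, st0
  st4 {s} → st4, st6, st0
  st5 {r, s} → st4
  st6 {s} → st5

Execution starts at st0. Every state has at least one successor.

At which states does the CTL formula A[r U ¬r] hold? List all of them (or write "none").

States satisfying r: {st0, st2, st5}.
States satisfying ¬r: {st1, st3, st4, st6}.
States satisfying A[r U ¬r]: {st1, st3, st4, st5, st6}.

{st1, st3, st4, st5, st6}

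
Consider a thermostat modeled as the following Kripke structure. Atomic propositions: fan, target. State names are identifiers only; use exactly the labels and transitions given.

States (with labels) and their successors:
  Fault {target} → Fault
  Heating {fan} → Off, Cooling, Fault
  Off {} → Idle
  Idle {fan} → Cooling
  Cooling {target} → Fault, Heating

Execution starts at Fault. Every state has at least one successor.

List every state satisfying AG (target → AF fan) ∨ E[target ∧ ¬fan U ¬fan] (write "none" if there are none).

States satisfying target → AF fan: {Heating, Off, Idle}.
States satisfying AG (target → AF fan): ∅.
States satisfying target ∧ ¬fan: {Fault, Cooling}.
States satisfying ¬fan: {Fault, Off, Cooling}.
States satisfying E[target ∧ ¬fan U ¬fan]: {Fault, Off, Cooling}.
States satisfying AG (target → AF fan) ∨ E[target ∧ ¬fan U ¬fan]: {Fault, Off, Cooling}.

{Fault, Off, Cooling}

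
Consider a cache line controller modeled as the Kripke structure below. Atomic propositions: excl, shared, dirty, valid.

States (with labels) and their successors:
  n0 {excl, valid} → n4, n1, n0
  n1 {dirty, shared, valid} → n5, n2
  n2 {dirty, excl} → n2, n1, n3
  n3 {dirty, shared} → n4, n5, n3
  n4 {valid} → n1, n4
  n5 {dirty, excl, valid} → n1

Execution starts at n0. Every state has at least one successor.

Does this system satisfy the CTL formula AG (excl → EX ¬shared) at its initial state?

Does not hold

States satisfying excl → EX ¬shared: {n0, n1, n2, n3, n4}.
States satisfying AG (excl → EX ¬shared): ∅.
n5 is reachable from n0 and violates excl → EX ¬shared, so AG fails at n0.
n0 ∉ Sat(AG (excl → EX ¬shared)).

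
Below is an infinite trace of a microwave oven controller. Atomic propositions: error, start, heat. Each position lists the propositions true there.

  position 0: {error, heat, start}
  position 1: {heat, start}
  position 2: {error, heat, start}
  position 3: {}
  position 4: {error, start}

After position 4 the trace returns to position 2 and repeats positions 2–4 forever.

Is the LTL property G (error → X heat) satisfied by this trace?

error → X heat must hold at every position from 0 onward. It fails at position 2, so G (error → X heat) is false.
Positions where error holds: 0, 2, 4.
Check X heat at each: 0→ok, 2→fails, 4→ok.

No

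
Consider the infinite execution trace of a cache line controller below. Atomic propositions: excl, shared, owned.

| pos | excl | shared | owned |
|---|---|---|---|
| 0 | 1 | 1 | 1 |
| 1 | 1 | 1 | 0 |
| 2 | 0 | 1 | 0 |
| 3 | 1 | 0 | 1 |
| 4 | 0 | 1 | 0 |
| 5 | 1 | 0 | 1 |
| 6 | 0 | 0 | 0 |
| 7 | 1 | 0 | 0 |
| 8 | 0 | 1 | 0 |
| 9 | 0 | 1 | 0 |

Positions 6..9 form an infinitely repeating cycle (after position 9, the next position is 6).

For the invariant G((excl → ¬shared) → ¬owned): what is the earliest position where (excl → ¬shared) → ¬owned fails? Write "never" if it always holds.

3

Check (excl → ¬shared) → ¬owned at each position in order: 0 ✓, 1 ✓, 2 ✓.
At position 3 the labels are {excl, owned}, so (excl → ¬shared) → ¬owned is false there. This is the first violation.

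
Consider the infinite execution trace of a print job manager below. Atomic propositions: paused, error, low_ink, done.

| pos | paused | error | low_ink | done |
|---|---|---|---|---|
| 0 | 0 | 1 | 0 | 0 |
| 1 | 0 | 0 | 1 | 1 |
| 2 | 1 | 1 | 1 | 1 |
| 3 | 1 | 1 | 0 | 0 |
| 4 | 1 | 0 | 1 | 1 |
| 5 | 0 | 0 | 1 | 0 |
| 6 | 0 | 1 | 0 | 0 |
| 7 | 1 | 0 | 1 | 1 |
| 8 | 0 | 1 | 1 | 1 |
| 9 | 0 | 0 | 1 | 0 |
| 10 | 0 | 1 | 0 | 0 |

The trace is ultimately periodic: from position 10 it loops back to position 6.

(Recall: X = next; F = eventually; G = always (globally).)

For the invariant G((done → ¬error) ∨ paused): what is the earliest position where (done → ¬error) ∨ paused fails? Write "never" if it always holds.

8

Check (done → ¬error) ∨ paused at each position in order: 0 ✓, 1 ✓, 2 ✓, 3 ✓, 4 ✓, 5 ✓, 6 ✓, 7 ✓.
At position 8 the labels are {done, error, low_ink}, so (done → ¬error) ∨ paused is false there. This is the first violation.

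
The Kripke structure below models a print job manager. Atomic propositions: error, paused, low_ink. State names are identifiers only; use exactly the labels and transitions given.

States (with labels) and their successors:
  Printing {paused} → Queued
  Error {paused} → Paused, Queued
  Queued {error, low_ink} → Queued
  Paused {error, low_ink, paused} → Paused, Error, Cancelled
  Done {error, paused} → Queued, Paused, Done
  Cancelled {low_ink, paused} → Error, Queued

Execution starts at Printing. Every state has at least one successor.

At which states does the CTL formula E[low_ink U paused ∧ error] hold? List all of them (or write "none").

{Paused, Done}

States satisfying low_ink: {Queued, Paused, Cancelled}.
States satisfying paused ∧ error: {Paused, Done}.
States satisfying E[low_ink U paused ∧ error]: {Paused, Done}.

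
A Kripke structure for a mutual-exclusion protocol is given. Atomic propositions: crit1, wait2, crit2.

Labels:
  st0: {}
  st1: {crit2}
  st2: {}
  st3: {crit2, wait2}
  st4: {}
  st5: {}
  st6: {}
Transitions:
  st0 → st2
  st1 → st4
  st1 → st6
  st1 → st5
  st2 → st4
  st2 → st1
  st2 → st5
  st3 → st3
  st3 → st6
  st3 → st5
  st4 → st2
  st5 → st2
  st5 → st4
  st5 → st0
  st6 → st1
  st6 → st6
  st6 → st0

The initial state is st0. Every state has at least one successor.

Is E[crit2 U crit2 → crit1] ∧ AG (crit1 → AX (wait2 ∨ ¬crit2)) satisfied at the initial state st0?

Yes

States satisfying crit2: {st1, st3}.
States satisfying crit2 → crit1: {st0, st2, st4, st5, st6}.
States satisfying E[crit2 U crit2 → crit1]: {st0, st1, st2, st3, st4, st5, st6}.
States satisfying crit1 → AX (wait2 ∨ ¬crit2): {st0, st1, st2, st3, st4, st5, st6}.
States satisfying AG (crit1 → AX (wait2 ∨ ¬crit2)): {st0, st1, st2, st3, st4, st5, st6}.
States satisfying E[crit2 U crit2 → crit1] ∧ AG (crit1 → AX (wait2 ∨ ¬crit2)): {st0, st1, st2, st3, st4, st5, st6}.
st0 ∈ Sat(E[crit2 U crit2 → crit1] ∧ AG (crit1 → AX (wait2 ∨ ¬crit2))).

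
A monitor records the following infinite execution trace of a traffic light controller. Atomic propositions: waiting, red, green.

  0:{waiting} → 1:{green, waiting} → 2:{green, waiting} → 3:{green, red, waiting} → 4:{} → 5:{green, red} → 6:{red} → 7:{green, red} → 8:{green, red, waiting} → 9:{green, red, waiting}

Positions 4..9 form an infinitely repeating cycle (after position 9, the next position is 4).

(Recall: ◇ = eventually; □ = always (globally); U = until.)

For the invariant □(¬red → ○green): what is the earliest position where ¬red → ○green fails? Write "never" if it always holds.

never

¬red → ○green holds at every position 0..9, and those are all the positions the trace ever visits, so the invariant □(¬red → ○green) is never violated.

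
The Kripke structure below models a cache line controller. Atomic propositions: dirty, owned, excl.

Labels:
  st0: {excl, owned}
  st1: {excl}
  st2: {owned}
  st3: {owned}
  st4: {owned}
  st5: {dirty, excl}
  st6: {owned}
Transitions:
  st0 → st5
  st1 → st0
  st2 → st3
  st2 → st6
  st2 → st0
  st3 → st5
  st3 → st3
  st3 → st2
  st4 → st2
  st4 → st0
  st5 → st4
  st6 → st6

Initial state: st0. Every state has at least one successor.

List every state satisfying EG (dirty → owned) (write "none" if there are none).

States satisfying dirty → owned: {st0, st1, st2, st3, st4, st6}.
States satisfying EG (dirty → owned): {st2, st3, st4, st6}.

{st2, st3, st4, st6}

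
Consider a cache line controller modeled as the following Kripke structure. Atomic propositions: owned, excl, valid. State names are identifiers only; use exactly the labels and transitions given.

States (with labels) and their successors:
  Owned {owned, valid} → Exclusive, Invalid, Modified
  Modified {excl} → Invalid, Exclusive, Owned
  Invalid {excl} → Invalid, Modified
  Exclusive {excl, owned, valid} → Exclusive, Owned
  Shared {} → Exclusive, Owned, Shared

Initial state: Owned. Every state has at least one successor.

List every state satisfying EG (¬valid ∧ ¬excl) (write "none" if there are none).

States satisfying ¬valid ∧ ¬excl: {Shared}.
States satisfying EG (¬valid ∧ ¬excl): {Shared}.

{Shared}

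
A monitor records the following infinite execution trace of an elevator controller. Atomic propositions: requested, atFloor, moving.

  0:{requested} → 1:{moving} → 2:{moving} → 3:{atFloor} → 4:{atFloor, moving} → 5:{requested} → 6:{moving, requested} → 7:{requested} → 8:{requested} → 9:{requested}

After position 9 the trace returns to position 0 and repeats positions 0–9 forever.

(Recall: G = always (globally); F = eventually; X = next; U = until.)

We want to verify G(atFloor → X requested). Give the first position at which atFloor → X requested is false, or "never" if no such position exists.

Check atFloor → X requested at each position in order: 0 ✓, 1 ✓, 2 ✓.
At position 3 the labels are {atFloor} and the next position 4 has {atFloor, moving}, so atFloor → X requested is false there. This is the first violation.

3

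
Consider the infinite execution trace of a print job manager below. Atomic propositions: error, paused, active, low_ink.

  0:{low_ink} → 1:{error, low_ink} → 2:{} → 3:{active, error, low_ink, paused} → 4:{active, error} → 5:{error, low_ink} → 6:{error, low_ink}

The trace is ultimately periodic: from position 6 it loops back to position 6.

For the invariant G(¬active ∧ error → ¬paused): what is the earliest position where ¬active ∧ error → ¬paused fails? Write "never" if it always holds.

¬active ∧ error → ¬paused holds at every position 0..6, and those are all the positions the trace ever visits, so the invariant G(¬active ∧ error → ¬paused) is never violated.

never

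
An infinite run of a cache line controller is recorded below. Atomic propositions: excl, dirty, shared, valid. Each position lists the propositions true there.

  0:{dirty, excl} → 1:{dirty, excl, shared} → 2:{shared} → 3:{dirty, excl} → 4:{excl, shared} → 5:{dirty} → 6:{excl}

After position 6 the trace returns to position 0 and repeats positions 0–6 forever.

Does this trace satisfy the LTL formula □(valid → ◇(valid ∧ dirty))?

Satisfied

valid → ◇(valid ∧ dirty) holds at every position 0..6, and those are all positions ever visited, so □(valid → ◇(valid ∧ dirty)) holds.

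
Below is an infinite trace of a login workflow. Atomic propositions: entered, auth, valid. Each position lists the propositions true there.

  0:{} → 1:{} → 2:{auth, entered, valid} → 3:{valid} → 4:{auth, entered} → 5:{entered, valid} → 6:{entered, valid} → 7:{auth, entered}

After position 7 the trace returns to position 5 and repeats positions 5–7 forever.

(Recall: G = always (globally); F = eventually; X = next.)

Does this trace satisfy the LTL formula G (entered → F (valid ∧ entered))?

entered → F (valid ∧ entered) holds at every position 0..7, and those are all positions ever visited, so G (entered → F (valid ∧ entered)) holds.
Positions where entered holds: 2, 4, 5, 6, 7.
Check F (valid ∧ entered) at each: 2→ok, 4→ok, 5→ok, 6→ok, 7→ok.

Holds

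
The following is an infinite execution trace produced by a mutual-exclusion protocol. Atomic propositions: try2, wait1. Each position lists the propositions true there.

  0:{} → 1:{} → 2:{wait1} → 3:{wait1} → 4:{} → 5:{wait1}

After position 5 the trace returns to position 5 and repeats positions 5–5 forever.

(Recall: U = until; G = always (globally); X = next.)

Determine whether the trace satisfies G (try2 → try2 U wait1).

try2 → try2 U wait1 holds at every position 0..5, and those are all positions ever visited, so G (try2 → try2 U wait1) holds.

Holds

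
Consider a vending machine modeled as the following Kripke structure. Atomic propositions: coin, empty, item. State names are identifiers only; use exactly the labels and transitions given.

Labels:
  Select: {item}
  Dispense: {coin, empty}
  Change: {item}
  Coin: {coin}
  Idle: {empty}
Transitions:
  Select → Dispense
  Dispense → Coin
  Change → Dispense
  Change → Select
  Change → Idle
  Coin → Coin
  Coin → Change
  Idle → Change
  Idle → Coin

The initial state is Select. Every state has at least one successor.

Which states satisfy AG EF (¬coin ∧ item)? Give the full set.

{Select, Dispense, Change, Coin, Idle}

States satisfying EF (¬coin ∧ item): {Select, Dispense, Change, Coin, Idle}.
States satisfying AG EF (¬coin ∧ item): {Select, Dispense, Change, Coin, Idle}.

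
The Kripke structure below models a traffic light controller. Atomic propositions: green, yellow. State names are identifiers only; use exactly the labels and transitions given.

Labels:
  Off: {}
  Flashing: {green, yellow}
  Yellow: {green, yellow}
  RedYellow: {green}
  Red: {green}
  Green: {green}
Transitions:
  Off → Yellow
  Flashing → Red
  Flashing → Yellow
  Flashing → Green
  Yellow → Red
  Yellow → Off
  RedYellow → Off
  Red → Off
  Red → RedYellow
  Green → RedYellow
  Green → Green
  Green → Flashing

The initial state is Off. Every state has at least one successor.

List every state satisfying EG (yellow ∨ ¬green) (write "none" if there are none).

{Off, Flashing, Yellow}

States satisfying yellow ∨ ¬green: {Off, Flashing, Yellow}.
States satisfying EG (yellow ∨ ¬green): {Off, Flashing, Yellow}.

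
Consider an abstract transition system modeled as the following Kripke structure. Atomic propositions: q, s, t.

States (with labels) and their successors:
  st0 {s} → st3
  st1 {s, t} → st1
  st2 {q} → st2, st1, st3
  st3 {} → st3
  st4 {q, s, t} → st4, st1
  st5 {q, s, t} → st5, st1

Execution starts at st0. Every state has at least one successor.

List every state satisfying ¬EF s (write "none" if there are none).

{st3}

States satisfying s: {st0, st1, st4, st5}.
States satisfying EF s: {st0, st1, st2, st4, st5}.
States satisfying ¬EF s: {st3}.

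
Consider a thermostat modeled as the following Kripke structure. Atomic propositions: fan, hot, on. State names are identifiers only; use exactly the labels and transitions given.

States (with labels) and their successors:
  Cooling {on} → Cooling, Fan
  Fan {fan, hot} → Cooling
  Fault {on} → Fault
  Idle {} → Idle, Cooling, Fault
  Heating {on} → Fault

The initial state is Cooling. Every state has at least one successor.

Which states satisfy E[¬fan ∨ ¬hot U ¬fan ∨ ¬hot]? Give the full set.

States satisfying ¬fan ∨ ¬hot: {Cooling, Fault, Idle, Heating}.
States satisfying E[¬fan ∨ ¬hot U ¬fan ∨ ¬hot]: {Cooling, Fault, Idle, Heating}.

{Cooling, Fault, Idle, Heating}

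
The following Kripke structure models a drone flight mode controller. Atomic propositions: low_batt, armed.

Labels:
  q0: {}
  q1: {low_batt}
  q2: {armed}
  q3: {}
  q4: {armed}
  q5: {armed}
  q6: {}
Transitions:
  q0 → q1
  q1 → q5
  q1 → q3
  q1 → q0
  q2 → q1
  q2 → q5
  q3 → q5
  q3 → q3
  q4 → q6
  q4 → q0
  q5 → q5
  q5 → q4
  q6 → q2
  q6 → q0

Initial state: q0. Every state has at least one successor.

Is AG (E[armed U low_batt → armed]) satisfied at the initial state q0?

No

States satisfying E[armed U low_batt → armed]: {q0, q2, q3, q4, q5, q6}.
States satisfying AG (E[armed U low_batt → armed]): ∅.
q1 is reachable from q0 and violates E[armed U low_batt → armed], so AG fails at q0.
q0 ∉ Sat(AG (E[armed U low_batt → armed])).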